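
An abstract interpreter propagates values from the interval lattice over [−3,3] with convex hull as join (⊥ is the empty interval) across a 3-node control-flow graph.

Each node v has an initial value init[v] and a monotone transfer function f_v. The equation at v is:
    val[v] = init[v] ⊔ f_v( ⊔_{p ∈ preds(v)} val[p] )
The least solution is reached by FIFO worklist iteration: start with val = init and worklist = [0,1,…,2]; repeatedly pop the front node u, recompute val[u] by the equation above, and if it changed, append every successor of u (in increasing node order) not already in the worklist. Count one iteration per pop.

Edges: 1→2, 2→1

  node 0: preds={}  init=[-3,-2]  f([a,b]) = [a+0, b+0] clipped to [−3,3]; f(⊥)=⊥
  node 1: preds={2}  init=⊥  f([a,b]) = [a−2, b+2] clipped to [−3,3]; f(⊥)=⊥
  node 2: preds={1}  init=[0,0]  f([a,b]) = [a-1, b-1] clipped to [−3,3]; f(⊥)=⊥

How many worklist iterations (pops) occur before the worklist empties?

Worklist (6 pops):
  #1 pop 0: in=⊥ → [-3,-2] (no change)
  #2 pop 1: in=[0,0] → [-2,2] (was ⊥); enqueue []
  #3 pop 2: in=[-2,2] → [-3,1] (was [0,0]); enqueue [1]
  #4 pop 1: in=[-3,1] → [-3,3] (was [-2,2]); enqueue [2]
  #5 pop 2: in=[-3,3] → [-3,2] (was [-3,1]); enqueue [1]
  #6 pop 1: in=[-3,2] → [-3,3] (no change)

Fixpoint:
  val[0] = [-3,-2]
  val[1] = [-3,3]
  val[2] = [-3,2]

6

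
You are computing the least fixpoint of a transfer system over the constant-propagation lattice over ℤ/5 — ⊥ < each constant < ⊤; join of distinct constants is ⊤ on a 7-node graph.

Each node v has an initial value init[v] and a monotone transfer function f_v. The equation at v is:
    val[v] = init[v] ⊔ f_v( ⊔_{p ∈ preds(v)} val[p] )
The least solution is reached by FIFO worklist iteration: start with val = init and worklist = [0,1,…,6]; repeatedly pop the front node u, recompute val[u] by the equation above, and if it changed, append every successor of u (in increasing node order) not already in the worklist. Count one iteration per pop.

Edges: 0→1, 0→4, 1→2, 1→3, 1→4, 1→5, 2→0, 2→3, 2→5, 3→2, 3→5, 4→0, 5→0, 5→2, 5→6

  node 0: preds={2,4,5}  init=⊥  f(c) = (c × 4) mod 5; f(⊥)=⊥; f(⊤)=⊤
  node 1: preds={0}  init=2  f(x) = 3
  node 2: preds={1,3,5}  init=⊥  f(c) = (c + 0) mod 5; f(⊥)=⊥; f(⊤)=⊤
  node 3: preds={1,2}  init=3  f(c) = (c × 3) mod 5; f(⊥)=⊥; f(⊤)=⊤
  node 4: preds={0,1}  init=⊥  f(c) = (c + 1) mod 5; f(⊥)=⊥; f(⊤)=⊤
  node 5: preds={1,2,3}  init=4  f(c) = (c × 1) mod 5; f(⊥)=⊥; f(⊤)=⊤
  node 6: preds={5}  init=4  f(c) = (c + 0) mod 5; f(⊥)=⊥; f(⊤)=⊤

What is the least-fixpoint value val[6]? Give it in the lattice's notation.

⊤

Worklist (11 pops):
  #1 pop 0: in=4 → 1 (was ⊥); enqueue []
  #2 pop 1: in=1 → ⊤ (was 2); enqueue []
  #3 pop 2: in=⊤ → ⊤ (was ⊥); enqueue [0]
  #4 pop 3: in=⊤ → ⊤ (was 3); enqueue [2]
  #5 pop 4: in=⊤ → ⊤ (was ⊥); enqueue []
  #6 pop 5: in=⊤ → ⊤ (was 4); enqueue []
  #7 pop 6: in=⊤ → ⊤ (was 4); enqueue []
  #8 pop 0: in=⊤ → ⊤ (was 1); enqueue [1,4]
  #9 pop 2: in=⊤ → ⊤ (no change)
  #10 pop 1: in=⊤ → ⊤ (no change)
  #11 pop 4: in=⊤ → ⊤ (no change)

Fixpoint:
  val[0] = ⊤
  val[1] = ⊤
  val[2] = ⊤
  val[3] = ⊤
  val[4] = ⊤
  val[5] = ⊤
  val[6] = ⊤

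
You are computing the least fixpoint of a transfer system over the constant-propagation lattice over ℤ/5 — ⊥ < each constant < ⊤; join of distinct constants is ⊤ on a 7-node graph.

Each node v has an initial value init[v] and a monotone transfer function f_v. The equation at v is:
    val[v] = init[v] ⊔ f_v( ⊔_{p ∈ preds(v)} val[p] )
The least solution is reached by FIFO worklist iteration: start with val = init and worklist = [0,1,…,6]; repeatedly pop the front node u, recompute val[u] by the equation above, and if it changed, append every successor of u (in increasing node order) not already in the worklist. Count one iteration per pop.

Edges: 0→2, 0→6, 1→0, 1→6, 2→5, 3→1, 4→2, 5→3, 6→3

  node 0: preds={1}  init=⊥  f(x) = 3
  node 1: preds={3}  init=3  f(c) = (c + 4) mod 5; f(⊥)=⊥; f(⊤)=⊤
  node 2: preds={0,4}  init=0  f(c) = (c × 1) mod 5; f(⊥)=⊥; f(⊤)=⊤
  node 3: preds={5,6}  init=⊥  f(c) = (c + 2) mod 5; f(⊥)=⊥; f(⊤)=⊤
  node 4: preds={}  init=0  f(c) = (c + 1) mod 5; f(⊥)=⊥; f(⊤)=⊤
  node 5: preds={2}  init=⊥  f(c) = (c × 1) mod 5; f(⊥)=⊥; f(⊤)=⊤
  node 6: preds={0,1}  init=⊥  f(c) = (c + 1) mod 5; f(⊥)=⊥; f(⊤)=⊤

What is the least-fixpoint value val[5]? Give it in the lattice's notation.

Iteration log — 12 steps:
  step 1. node 0  ⊔preds=3  new=3  old=⊥  +wl: 
  step 2. node 1  ⊔preds=⊥  new=3  stable
  step 3. node 2  ⊔preds=⊤  new=⊤  old=0  +wl: 
  step 4. node 3  ⊔preds=⊥  new=⊥  stable
  step 5. node 4  ⊔preds=⊥  new=0  stable
  step 6. node 5  ⊔preds=⊤  new=⊤  old=⊥  +wl: 3
  step 7. node 6  ⊔preds=3  new=4  old=⊥  +wl: 
  step 8. node 3  ⊔preds=⊤  new=⊤  old=⊥  +wl: 1
  step 9. node 1  ⊔preds=⊤  new=⊤  old=3  +wl: 0,6
  step 10. node 0  ⊔preds=⊤  new=3  stable
  step 11. node 6  ⊔preds=⊤  new=⊤  old=4  +wl: 3
  step 12. node 3  ⊔preds=⊤  new=⊤  stable

Least fixpoint reached:
  node 0: 3
  node 1: ⊤
  node 2: ⊤
  node 3: ⊤
  node 4: 0
  node 5: ⊤
  node 6: ⊤

⊤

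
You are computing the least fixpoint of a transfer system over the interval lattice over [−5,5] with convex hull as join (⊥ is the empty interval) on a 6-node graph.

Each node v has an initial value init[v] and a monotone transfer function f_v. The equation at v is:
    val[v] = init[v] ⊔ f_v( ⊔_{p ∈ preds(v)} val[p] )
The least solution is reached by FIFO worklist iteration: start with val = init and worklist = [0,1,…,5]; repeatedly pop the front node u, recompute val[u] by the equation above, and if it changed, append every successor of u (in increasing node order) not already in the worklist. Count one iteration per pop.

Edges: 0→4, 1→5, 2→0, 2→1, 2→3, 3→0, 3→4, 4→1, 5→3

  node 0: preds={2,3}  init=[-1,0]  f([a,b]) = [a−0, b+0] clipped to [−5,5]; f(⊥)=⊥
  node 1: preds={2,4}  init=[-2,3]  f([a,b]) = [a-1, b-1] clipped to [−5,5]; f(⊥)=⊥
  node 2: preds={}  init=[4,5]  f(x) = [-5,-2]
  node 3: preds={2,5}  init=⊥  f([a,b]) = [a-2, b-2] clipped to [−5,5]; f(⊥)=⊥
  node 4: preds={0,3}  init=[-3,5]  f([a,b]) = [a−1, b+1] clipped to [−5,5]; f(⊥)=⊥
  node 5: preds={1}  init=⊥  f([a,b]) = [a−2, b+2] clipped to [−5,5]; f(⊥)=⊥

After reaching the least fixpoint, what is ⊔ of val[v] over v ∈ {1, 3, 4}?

Trace (11 dequeues):
  [1] u=0 | in [4,5] | out [-1,5] | prev [-1,0] | push {}
  [2] u=1 | in [-3,5] | out [-4,4] | prev [-2,3] | push {}
  [3] u=2 | in ⊥ | out [-5,5] | prev [4,5] | push {0,1}
  [4] u=3 | in [-5,5] | out [-5,3] | prev ⊥ | push {}
  [5] u=4 | in [-5,5] | out [-5,5] | prev [-3,5] | push {}
  [6] u=5 | in [-4,4] | out [-5,5] | prev ⊥ | push {3}
  [7] u=0 | in [-5,5] | out [-5,5] | prev [-1,5] | push {4}
  [8] u=1 | in [-5,5] | out [-5,4] | prev [-4,4] | push {5}
  [9] u=3 | in [-5,5] | out [-5,3] | ==
  [10] u=4 | in [-5,5] | out [-5,5] | ==
  [11] u=5 | in [-5,4] | out [-5,5] | ==

Converged values:
  [0] [-5,5]
  [1] [-5,4]
  [2] [-5,5]
  [3] [-5,3]
  [4] [-5,5]
  [5] [-5,5]

[-5,5]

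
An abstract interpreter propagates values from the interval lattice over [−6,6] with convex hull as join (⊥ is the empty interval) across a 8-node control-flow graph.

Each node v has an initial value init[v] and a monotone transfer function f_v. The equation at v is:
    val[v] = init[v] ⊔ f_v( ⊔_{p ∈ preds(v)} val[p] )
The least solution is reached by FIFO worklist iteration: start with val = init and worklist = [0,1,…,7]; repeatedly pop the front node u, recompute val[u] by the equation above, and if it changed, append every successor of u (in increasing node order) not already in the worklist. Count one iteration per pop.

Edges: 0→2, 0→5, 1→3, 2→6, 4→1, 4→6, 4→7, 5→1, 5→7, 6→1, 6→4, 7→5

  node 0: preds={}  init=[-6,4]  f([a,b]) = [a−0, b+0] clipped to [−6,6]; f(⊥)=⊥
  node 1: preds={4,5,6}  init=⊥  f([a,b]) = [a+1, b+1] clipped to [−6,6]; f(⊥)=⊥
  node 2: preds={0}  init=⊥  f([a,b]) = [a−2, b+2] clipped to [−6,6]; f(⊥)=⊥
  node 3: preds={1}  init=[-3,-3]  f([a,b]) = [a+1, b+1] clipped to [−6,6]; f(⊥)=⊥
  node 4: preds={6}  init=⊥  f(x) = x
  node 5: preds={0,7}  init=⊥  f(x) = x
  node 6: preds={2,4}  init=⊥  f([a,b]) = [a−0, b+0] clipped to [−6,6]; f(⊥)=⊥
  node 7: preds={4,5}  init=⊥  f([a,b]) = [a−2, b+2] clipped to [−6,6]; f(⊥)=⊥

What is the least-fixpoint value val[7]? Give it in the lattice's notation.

Worklist (15 pops):
  #1 pop 0: in=⊥ → [-6,4] (no change)
  #2 pop 1: in=⊥ → ⊥ (no change)
  #3 pop 2: in=[-6,4] → [-6,6] (was ⊥); enqueue []
  #4 pop 3: in=⊥ → [-3,-3] (no change)
  #5 pop 4: in=⊥ → ⊥ (no change)
  #6 pop 5: in=[-6,4] → [-6,4] (was ⊥); enqueue [1]
  #7 pop 6: in=[-6,6] → [-6,6] (was ⊥); enqueue [4]
  #8 pop 7: in=[-6,4] → [-6,6] (was ⊥); enqueue [5]
  #9 pop 1: in=[-6,6] → [-5,6] (was ⊥); enqueue [3]
  #10 pop 4: in=[-6,6] → [-6,6] (was ⊥); enqueue [1,6,7]
  #11 pop 5: in=[-6,6] → [-6,6] (was [-6,4]); enqueue []
  #12 pop 3: in=[-5,6] → [-4,6] (was [-3,-3]); enqueue []
  #13 pop 1: in=[-6,6] → [-5,6] (no change)
  #14 pop 6: in=[-6,6] → [-6,6] (no change)
  #15 pop 7: in=[-6,6] → [-6,6] (no change)

Fixpoint:
  val[0] = [-6,4]
  val[1] = [-5,6]
  val[2] = [-6,6]
  val[3] = [-4,6]
  val[4] = [-6,6]
  val[5] = [-6,6]
  val[6] = [-6,6]
  val[7] = [-6,6]

[-6,6]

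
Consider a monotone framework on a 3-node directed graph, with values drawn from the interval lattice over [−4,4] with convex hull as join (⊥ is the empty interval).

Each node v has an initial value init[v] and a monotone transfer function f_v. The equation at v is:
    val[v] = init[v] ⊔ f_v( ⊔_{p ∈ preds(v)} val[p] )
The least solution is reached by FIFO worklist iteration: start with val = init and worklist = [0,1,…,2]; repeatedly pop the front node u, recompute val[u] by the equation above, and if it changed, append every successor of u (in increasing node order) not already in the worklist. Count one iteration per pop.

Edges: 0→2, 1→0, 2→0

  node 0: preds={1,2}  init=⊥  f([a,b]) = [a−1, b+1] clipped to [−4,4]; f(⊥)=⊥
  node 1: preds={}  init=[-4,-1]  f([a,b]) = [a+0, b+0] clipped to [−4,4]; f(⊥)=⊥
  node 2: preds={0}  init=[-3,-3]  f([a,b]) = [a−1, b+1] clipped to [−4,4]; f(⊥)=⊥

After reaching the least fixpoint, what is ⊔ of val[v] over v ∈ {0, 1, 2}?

Trace (8 dequeues):
  [1] u=0 | in [-4,-1] | out [-4,0] | prev ⊥ | push {}
  [2] u=1 | in ⊥ | out [-4,-1] | ==
  [3] u=2 | in [-4,0] | out [-4,1] | prev [-3,-3] | push {0}
  [4] u=0 | in [-4,1] | out [-4,2] | prev [-4,0] | push {2}
  [5] u=2 | in [-4,2] | out [-4,3] | prev [-4,1] | push {0}
  [6] u=0 | in [-4,3] | out [-4,4] | prev [-4,2] | push {2}
  [7] u=2 | in [-4,4] | out [-4,4] | prev [-4,3] | push {0}
  [8] u=0 | in [-4,4] | out [-4,4] | ==

Converged values:
  [0] [-4,4]
  [1] [-4,-1]
  [2] [-4,4]

[-4,4]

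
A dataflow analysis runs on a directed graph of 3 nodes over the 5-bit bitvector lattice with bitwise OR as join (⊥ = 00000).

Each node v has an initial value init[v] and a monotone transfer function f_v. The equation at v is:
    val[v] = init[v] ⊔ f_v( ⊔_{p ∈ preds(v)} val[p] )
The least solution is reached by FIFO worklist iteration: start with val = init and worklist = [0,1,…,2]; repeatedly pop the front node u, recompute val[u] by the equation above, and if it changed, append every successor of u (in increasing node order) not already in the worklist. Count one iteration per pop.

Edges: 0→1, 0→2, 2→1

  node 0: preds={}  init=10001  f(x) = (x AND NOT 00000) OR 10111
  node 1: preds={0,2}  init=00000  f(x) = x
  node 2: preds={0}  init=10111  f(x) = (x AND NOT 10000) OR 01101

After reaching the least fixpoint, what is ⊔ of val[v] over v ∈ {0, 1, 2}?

Worklist (4 pops):
  #1 pop 0: in=00000 → 10111 (was 10001); enqueue []
  #2 pop 1: in=10111 → 10111 (was 00000); enqueue []
  #3 pop 2: in=10111 → 11111 (was 10111); enqueue [1]
  #4 pop 1: in=11111 → 11111 (was 10111); enqueue []

Fixpoint:
  val[0] = 10111
  val[1] = 11111
  val[2] = 11111

11111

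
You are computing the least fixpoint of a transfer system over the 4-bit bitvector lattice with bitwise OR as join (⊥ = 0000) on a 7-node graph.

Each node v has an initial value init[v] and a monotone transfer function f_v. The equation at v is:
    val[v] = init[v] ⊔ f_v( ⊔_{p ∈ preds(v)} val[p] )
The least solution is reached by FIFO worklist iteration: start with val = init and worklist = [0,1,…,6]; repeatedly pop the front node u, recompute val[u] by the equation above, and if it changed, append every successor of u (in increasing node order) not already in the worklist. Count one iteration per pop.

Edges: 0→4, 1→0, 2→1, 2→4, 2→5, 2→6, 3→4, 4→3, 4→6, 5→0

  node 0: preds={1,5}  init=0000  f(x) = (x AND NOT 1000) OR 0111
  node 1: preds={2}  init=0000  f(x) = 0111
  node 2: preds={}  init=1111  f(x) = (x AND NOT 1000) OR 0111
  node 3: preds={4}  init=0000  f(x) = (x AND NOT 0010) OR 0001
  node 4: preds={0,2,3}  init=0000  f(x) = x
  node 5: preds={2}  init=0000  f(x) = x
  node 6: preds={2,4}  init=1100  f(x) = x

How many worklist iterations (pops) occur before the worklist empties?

10

Trace (10 dequeues):
  [1] u=0 | in 0000 | out 0111 | prev 0000 | push {}
  [2] u=1 | in 1111 | out 0111 | prev 0000 | push {0}
  [3] u=2 | in 0000 | out 1111 | ==
  [4] u=3 | in 0000 | out 0001 | prev 0000 | push {}
  [5] u=4 | in 1111 | out 1111 | prev 0000 | push {3}
  [6] u=5 | in 1111 | out 1111 | prev 0000 | push {}
  [7] u=6 | in 1111 | out 1111 | prev 1100 | push {}
  [8] u=0 | in 1111 | out 0111 | ==
  [9] u=3 | in 1111 | out 1101 | prev 0001 | push {4}
  [10] u=4 | in 1111 | out 1111 | ==

Converged values:
  [0] 0111
  [1] 0111
  [2] 1111
  [3] 1101
  [4] 1111
  [5] 1111
  [6] 1111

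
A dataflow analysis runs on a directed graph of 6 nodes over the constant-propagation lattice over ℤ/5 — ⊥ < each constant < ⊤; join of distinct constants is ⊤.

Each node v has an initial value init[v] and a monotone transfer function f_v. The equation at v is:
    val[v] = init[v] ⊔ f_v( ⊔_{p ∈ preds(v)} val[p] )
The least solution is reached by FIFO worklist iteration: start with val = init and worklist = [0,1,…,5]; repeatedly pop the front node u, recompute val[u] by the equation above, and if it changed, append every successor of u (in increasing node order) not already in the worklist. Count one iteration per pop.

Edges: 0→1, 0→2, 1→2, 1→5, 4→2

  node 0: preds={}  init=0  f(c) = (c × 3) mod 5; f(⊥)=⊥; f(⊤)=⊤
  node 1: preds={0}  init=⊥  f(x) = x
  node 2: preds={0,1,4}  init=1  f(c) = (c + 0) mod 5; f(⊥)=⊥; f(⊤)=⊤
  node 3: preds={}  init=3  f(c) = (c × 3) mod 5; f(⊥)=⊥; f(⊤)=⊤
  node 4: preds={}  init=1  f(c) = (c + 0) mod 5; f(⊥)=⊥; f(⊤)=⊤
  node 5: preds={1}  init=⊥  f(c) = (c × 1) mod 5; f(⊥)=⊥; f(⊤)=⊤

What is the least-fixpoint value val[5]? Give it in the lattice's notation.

Iteration log — 6 steps:
  step 1. node 0  ⊔preds=⊥  new=0  stable
  step 2. node 1  ⊔preds=0  new=0  old=⊥  +wl: 
  step 3. node 2  ⊔preds=⊤  new=⊤  old=1  +wl: 
  step 4. node 3  ⊔preds=⊥  new=3  stable
  step 5. node 4  ⊔preds=⊥  new=1  stable
  step 6. node 5  ⊔preds=0  new=0  old=⊥  +wl: 

Least fixpoint reached:
  node 0: 0
  node 1: 0
  node 2: ⊤
  node 3: 3
  node 4: 1
  node 5: 0

0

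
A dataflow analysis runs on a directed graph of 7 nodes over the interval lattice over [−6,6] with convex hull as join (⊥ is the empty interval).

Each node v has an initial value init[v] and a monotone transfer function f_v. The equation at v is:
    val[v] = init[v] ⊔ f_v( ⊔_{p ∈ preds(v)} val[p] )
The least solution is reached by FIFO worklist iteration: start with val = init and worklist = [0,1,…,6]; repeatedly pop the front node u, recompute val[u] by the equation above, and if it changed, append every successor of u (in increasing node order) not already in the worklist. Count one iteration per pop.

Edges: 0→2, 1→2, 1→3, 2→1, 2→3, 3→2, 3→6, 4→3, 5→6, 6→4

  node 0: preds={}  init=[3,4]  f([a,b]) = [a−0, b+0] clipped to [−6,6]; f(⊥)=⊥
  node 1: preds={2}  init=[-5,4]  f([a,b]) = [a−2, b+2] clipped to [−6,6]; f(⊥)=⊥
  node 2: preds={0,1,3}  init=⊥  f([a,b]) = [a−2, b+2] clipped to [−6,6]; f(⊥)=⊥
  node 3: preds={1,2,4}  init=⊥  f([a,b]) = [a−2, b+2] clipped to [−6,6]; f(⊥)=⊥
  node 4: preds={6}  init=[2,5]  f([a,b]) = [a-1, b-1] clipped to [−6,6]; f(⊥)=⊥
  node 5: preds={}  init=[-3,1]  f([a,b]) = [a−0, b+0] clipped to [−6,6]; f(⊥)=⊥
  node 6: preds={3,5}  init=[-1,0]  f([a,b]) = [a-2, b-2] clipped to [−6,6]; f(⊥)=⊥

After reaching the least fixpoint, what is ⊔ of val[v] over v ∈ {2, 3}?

[-6,6]

Iteration log — 12 steps:
  step 1. node 0  ⊔preds=⊥  new=[3,4]  stable
  step 2. node 1  ⊔preds=⊥  new=[-5,4]  stable
  step 3. node 2  ⊔preds=[-5,4]  new=[-6,6]  old=⊥  +wl: 1
  step 4. node 3  ⊔preds=[-6,6]  new=[-6,6]  old=⊥  +wl: 2
  step 5. node 4  ⊔preds=[-1,0]  new=[-2,5]  old=[2,5]  +wl: 3
  step 6. node 5  ⊔preds=⊥  new=[-3,1]  stable
  step 7. node 6  ⊔preds=[-6,6]  new=[-6,4]  old=[-1,0]  +wl: 4
  step 8. node 1  ⊔preds=[-6,6]  new=[-6,6]  old=[-5,4]  +wl: 
  step 9. node 2  ⊔preds=[-6,6]  new=[-6,6]  stable
  step 10. node 3  ⊔preds=[-6,6]  new=[-6,6]  stable
  step 11. node 4  ⊔preds=[-6,4]  new=[-6,5]  old=[-2,5]  +wl: 3
  step 12. node 3  ⊔preds=[-6,6]  new=[-6,6]  stable

Least fixpoint reached:
  node 0: [3,4]
  node 1: [-6,6]
  node 2: [-6,6]
  node 3: [-6,6]
  node 4: [-6,5]
  node 5: [-3,1]
  node 6: [-6,4]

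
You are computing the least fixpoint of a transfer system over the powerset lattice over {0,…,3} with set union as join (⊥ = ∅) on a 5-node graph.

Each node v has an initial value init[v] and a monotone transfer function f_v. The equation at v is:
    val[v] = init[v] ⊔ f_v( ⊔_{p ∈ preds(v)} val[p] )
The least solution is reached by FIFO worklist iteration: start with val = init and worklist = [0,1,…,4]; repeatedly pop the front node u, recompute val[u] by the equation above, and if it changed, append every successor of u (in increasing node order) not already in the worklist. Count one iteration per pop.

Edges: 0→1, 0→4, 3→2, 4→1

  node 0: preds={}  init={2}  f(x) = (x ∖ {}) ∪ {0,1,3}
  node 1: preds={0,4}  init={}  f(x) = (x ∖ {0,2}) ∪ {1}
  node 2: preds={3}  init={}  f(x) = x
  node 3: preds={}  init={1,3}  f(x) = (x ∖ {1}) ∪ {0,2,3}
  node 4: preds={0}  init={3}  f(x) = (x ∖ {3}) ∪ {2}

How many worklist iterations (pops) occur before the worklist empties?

7

Trace (7 dequeues):
  [1] u=0 | in {} | out {0,1,2,3} | prev {2} | push {}
  [2] u=1 | in {0,1,2,3} | out {1,3} | prev {} | push {}
  [3] u=2 | in {1,3} | out {1,3} | prev {} | push {}
  [4] u=3 | in {} | out {0,1,2,3} | prev {1,3} | push {2}
  [5] u=4 | in {0,1,2,3} | out {0,1,2,3} | prev {3} | push {1}
  [6] u=2 | in {0,1,2,3} | out {0,1,2,3} | prev {1,3} | push {}
  [7] u=1 | in {0,1,2,3} | out {1,3} | ==

Converged values:
  [0] {0,1,2,3}
  [1] {1,3}
  [2] {0,1,2,3}
  [3] {0,1,2,3}
  [4] {0,1,2,3}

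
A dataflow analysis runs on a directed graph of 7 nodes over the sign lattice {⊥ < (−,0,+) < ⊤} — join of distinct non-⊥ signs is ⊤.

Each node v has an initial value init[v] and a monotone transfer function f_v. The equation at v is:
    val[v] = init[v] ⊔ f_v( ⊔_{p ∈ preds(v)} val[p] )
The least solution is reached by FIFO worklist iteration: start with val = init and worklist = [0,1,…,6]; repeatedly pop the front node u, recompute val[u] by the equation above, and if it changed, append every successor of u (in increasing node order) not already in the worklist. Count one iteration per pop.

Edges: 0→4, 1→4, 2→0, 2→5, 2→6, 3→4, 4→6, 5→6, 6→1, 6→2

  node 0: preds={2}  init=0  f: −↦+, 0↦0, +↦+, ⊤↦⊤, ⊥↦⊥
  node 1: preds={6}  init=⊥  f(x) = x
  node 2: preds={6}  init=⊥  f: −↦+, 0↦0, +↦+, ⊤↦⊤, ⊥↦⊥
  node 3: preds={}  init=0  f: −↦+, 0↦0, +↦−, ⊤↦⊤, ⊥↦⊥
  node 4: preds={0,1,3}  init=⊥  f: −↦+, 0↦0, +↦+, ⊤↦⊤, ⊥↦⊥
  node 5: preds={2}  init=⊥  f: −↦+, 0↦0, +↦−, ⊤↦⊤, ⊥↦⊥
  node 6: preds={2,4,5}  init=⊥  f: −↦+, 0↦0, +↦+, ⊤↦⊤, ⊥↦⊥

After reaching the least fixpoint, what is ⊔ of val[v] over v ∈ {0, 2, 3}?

0

Iteration log — 13 steps:
  step 1. node 0  ⊔preds=⊥  new=0  stable
  step 2. node 1  ⊔preds=⊥  new=⊥  stable
  step 3. node 2  ⊔preds=⊥  new=⊥  stable
  step 4. node 3  ⊔preds=⊥  new=0  stable
  step 5. node 4  ⊔preds=0  new=0  old=⊥  +wl: 
  step 6. node 5  ⊔preds=⊥  new=⊥  stable
  step 7. node 6  ⊔preds=0  new=0  old=⊥  +wl: 1,2
  step 8. node 1  ⊔preds=0  new=0  old=⊥  +wl: 4
  step 9. node 2  ⊔preds=0  new=0  old=⊥  +wl: 0,5,6
  step 10. node 4  ⊔preds=0  new=0  stable
  step 11. node 0  ⊔preds=0  new=0  stable
  step 12. node 5  ⊔preds=0  new=0  old=⊥  +wl: 
  step 13. node 6  ⊔preds=0  new=0  stable

Least fixpoint reached:
  node 0: 0
  node 1: 0
  node 2: 0
  node 3: 0
  node 4: 0
  node 5: 0
  node 6: 0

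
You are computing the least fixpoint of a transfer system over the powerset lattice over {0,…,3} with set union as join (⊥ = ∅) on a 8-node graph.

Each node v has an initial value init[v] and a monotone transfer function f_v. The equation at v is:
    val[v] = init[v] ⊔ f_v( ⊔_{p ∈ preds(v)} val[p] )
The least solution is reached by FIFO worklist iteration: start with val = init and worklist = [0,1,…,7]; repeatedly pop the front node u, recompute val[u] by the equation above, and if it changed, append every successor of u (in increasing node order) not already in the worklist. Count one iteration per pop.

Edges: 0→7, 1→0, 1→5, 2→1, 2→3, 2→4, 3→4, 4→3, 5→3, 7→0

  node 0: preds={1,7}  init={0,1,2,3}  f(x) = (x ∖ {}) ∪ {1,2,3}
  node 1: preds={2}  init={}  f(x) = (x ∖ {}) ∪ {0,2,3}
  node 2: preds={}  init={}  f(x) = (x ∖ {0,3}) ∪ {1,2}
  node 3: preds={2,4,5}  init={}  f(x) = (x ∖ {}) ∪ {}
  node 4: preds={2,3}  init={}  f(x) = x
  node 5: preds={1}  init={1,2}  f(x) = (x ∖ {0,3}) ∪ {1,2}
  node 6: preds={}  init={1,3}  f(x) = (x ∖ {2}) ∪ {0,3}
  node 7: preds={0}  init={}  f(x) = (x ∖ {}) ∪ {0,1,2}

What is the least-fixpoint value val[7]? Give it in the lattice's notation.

{0,1,2,3}

Iteration log — 13 steps:
  step 1. node 0  ⊔preds={}  new={0,1,2,3}  stable
  step 2. node 1  ⊔preds={}  new={0,2,3}  old={}  +wl: 0
  step 3. node 2  ⊔preds={}  new={1,2}  old={}  +wl: 1
  step 4. node 3  ⊔preds={1,2}  new={1,2}  old={}  +wl: 
  step 5. node 4  ⊔preds={1,2}  new={1,2}  old={}  +wl: 3
  step 6. node 5  ⊔preds={0,2,3}  new={1,2}  stable
  step 7. node 6  ⊔preds={}  new={0,1,3}  old={1,3}  +wl: 
  step 8. node 7  ⊔preds={0,1,2,3}  new={0,1,2,3}  old={}  +wl: 
  step 9. node 0  ⊔preds={0,1,2,3}  new={0,1,2,3}  stable
  step 10. node 1  ⊔preds={1,2}  new={0,1,2,3}  old={0,2,3}  +wl: 0,5
  step 11. node 3  ⊔preds={1,2}  new={1,2}  stable
  step 12. node 0  ⊔preds={0,1,2,3}  new={0,1,2,3}  stable
  step 13. node 5  ⊔preds={0,1,2,3}  new={1,2}  stable

Least fixpoint reached:
  node 0: {0,1,2,3}
  node 1: {0,1,2,3}
  node 2: {1,2}
  node 3: {1,2}
  node 4: {1,2}
  node 5: {1,2}
  node 6: {0,1,3}
  node 7: {0,1,2,3}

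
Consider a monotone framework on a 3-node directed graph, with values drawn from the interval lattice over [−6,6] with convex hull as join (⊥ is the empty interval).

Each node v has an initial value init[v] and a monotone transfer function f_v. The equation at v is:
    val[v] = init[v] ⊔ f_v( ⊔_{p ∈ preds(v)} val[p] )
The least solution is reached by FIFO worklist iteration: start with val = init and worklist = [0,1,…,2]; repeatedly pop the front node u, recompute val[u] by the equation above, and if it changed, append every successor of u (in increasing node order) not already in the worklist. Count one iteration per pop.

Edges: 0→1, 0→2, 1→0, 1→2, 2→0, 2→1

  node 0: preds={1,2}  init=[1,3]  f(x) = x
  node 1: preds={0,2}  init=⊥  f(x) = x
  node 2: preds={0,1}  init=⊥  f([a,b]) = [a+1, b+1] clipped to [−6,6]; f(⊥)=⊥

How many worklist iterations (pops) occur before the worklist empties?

13

Iteration log — 13 steps:
  step 1. node 0  ⊔preds=⊥  new=[1,3]  stable
  step 2. node 1  ⊔preds=[1,3]  new=[1,3]  old=⊥  +wl: 0
  step 3. node 2  ⊔preds=[1,3]  new=[2,4]  old=⊥  +wl: 1
  step 4. node 0  ⊔preds=[1,4]  new=[1,4]  old=[1,3]  +wl: 2
  step 5. node 1  ⊔preds=[1,4]  new=[1,4]  old=[1,3]  +wl: 0
  step 6. node 2  ⊔preds=[1,4]  new=[2,5]  old=[2,4]  +wl: 1
  step 7. node 0  ⊔preds=[1,5]  new=[1,5]  old=[1,4]  +wl: 2
  step 8. node 1  ⊔preds=[1,5]  new=[1,5]  old=[1,4]  +wl: 0
  step 9. node 2  ⊔preds=[1,5]  new=[2,6]  old=[2,5]  +wl: 1
  step 10. node 0  ⊔preds=[1,6]  new=[1,6]  old=[1,5]  +wl: 2
  step 11. node 1  ⊔preds=[1,6]  new=[1,6]  old=[1,5]  +wl: 0
  step 12. node 2  ⊔preds=[1,6]  new=[2,6]  stable
  step 13. node 0  ⊔preds=[1,6]  new=[1,6]  stable

Least fixpoint reached:
  node 0: [1,6]
  node 1: [1,6]
  node 2: [2,6]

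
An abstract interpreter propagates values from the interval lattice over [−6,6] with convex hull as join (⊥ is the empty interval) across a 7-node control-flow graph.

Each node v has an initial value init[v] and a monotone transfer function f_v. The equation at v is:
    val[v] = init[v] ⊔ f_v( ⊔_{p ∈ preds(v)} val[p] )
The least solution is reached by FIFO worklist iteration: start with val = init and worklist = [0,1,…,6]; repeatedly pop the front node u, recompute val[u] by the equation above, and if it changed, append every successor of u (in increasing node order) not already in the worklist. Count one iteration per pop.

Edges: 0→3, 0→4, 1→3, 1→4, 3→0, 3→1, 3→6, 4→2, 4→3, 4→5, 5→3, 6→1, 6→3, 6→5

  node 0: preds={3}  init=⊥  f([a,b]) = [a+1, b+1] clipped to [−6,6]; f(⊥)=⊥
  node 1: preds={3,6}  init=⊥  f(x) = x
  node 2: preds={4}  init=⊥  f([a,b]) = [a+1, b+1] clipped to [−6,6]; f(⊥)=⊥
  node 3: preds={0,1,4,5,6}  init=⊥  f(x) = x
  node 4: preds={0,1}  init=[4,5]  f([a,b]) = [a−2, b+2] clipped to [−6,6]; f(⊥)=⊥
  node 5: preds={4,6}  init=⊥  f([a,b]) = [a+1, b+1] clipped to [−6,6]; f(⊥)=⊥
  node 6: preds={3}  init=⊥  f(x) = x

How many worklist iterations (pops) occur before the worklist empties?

62

Iteration log — 62 steps:
  step 1. node 0  ⊔preds=⊥  new=⊥  stable
  step 2. node 1  ⊔preds=⊥  new=⊥  stable
  step 3. node 2  ⊔preds=[4,5]  new=[5,6]  old=⊥  +wl: 
  step 4. node 3  ⊔preds=[4,5]  new=[4,5]  old=⊥  +wl: 0,1
  step 5. node 4  ⊔preds=⊥  new=[4,5]  stable
  step 6. node 5  ⊔preds=[4,5]  new=[5,6]  old=⊥  +wl: 3
  step 7. node 6  ⊔preds=[4,5]  new=[4,5]  old=⊥  +wl: 5
  step 8. node 0  ⊔preds=[4,5]  new=[5,6]  old=⊥  +wl: 4
  step 9. node 1  ⊔preds=[4,5]  new=[4,5]  old=⊥  +wl: 
  step 10. node 3  ⊔preds=[4,6]  new=[4,6]  old=[4,5]  +wl: 0,1,6
  step 11. node 5  ⊔preds=[4,5]  new=[5,6]  stable
  step 12. node 4  ⊔preds=[4,6]  new=[2,6]  old=[4,5]  +wl: 2,3,5
  step 13. node 0  ⊔preds=[4,6]  new=[5,6]  stable
  step 14. node 1  ⊔preds=[4,6]  new=[4,6]  old=[4,5]  +wl: 4
  step 15. node 6  ⊔preds=[4,6]  new=[4,6]  old=[4,5]  +wl: 1
  step 16. node 2  ⊔preds=[2,6]  new=[3,6]  old=[5,6]  +wl: 
  step 17. node 3  ⊔preds=[2,6]  new=[2,6]  old=[4,6]  +wl: 0,6
  step 18. node 5  ⊔preds=[2,6]  new=[3,6]  old=[5,6]  +wl: 3
  step 19. node 4  ⊔preds=[4,6]  new=[2,6]  stable
  step 20. node 1  ⊔preds=[2,6]  new=[2,6]  old=[4,6]  +wl: 4
  step 21. node 0  ⊔preds=[2,6]  new=[3,6]  old=[5,6]  +wl: 
  step 22. node 6  ⊔preds=[2,6]  new=[2,6]  old=[4,6]  +wl: 1,5
  step 23. node 3  ⊔preds=[2,6]  new=[2,6]  stable
  step 24. node 4  ⊔preds=[2,6]  new=[0,6]  old=[2,6]  +wl: 2,3
  step 25. node 1  ⊔preds=[2,6]  new=[2,6]  stable
  step 26. node 5  ⊔preds=[0,6]  new=[1,6]  old=[3,6]  +wl: 
  step 27. node 2  ⊔preds=[0,6]  new=[1,6]  old=[3,6]  +wl: 
  step 28. node 3  ⊔preds=[0,6]  new=[0,6]  old=[2,6]  +wl: 0,1,6
  step 29. node 0  ⊔preds=[0,6]  new=[1,6]  old=[3,6]  +wl: 3,4
  step 30. node 1  ⊔preds=[0,6]  new=[0,6]  old=[2,6]  +wl: 
  step 31. node 6  ⊔preds=[0,6]  new=[0,6]  old=[2,6]  +wl: 1,5
  step 32. node 3  ⊔preds=[0,6]  new=[0,6]  stable
  step 33. node 4  ⊔preds=[0,6]  new=[-2,6]  old=[0,6]  +wl: 2,3
  step 34. node 1  ⊔preds=[0,6]  new=[0,6]  stable
  step 35. node 5  ⊔preds=[-2,6]  new=[-1,6]  old=[1,6]  +wl: 
  step 36. node 2  ⊔preds=[-2,6]  new=[-1,6]  old=[1,6]  +wl: 
  step 37. node 3  ⊔preds=[-2,6]  new=[-2,6]  old=[0,6]  +wl: 0,1,6
  step 38. node 0  ⊔preds=[-2,6]  new=[-1,6]  old=[1,6]  +wl: 3,4
  step 39. node 1  ⊔preds=[-2,6]  new=[-2,6]  old=[0,6]  +wl: 
  step 40. node 6  ⊔preds=[-2,6]  new=[-2,6]  old=[0,6]  +wl: 1,5
  step 41. node 3  ⊔preds=[-2,6]  new=[-2,6]  stable
  step 42. node 4  ⊔preds=[-2,6]  new=[-4,6]  old=[-2,6]  +wl: 2,3
  step 43. node 1  ⊔preds=[-2,6]  new=[-2,6]  stable
  step 44. node 5  ⊔preds=[-4,6]  new=[-3,6]  old=[-1,6]  +wl: 
  step 45. node 2  ⊔preds=[-4,6]  new=[-3,6]  old=[-1,6]  +wl: 
  step 46. node 3  ⊔preds=[-4,6]  new=[-4,6]  old=[-2,6]  +wl: 0,1,6
  step 47. node 0  ⊔preds=[-4,6]  new=[-3,6]  old=[-1,6]  +wl: 3,4
  step 48. node 1  ⊔preds=[-4,6]  new=[-4,6]  old=[-2,6]  +wl: 
  step 49. node 6  ⊔preds=[-4,6]  new=[-4,6]  old=[-2,6]  +wl: 1,5
  step 50. node 3  ⊔preds=[-4,6]  new=[-4,6]  stable
  step 51. node 4  ⊔preds=[-4,6]  new=[-6,6]  old=[-4,6]  +wl: 2,3
  step 52. node 1  ⊔preds=[-4,6]  new=[-4,6]  stable
  step 53. node 5  ⊔preds=[-6,6]  new=[-5,6]  old=[-3,6]  +wl: 
  step 54. node 2  ⊔preds=[-6,6]  new=[-5,6]  old=[-3,6]  +wl: 
  step 55. node 3  ⊔preds=[-6,6]  new=[-6,6]  old=[-4,6]  +wl: 0,1,6
  step 56. node 0  ⊔preds=[-6,6]  new=[-5,6]  old=[-3,6]  +wl: 3,4
  step 57. node 1  ⊔preds=[-6,6]  new=[-6,6]  old=[-4,6]  +wl: 
  step 58. node 6  ⊔preds=[-6,6]  new=[-6,6]  old=[-4,6]  +wl: 1,5
  step 59. node 3  ⊔preds=[-6,6]  new=[-6,6]  stable
  step 60. node 4  ⊔preds=[-6,6]  new=[-6,6]  stable
  step 61. node 1  ⊔preds=[-6,6]  new=[-6,6]  stable
  step 62. node 5  ⊔preds=[-6,6]  new=[-5,6]  stable

Least fixpoint reached:
  node 0: [-5,6]
  node 1: [-6,6]
  node 2: [-5,6]
  node 3: [-6,6]
  node 4: [-6,6]
  node 5: [-5,6]
  node 6: [-6,6]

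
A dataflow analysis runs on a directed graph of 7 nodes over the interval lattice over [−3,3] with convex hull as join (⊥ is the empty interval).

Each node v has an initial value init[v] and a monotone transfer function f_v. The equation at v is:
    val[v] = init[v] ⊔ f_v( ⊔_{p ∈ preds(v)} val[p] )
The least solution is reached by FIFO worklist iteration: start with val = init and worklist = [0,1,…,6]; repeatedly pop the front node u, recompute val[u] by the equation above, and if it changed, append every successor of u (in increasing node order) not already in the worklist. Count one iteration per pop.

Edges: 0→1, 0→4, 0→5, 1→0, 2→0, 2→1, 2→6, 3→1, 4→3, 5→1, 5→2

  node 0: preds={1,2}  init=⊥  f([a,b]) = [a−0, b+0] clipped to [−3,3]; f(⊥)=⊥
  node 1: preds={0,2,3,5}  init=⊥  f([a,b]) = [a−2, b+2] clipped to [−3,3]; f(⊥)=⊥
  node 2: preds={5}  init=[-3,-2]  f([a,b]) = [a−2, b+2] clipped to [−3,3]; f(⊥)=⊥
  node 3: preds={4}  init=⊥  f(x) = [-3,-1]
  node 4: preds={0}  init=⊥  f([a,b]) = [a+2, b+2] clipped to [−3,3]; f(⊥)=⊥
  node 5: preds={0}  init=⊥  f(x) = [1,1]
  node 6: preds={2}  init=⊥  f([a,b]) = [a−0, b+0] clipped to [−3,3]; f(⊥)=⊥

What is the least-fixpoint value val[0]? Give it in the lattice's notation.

Worklist (20 pops):
  #1 pop 0: in=[-3,-2] → [-3,-2] (was ⊥); enqueue []
  #2 pop 1: in=[-3,-2] → [-3,0] (was ⊥); enqueue [0]
  #3 pop 2: in=⊥ → [-3,-2] (no change)
  #4 pop 3: in=⊥ → [-3,-1] (was ⊥); enqueue [1]
  #5 pop 4: in=[-3,-2] → [-1,0] (was ⊥); enqueue [3]
  #6 pop 5: in=[-3,-2] → [1,1] (was ⊥); enqueue [2]
  #7 pop 6: in=[-3,-2] → [-3,-2] (was ⊥); enqueue []
  #8 pop 0: in=[-3,0] → [-3,0] (was [-3,-2]); enqueue [4,5]
  #9 pop 1: in=[-3,1] → [-3,3] (was [-3,0]); enqueue [0]
  #10 pop 3: in=[-1,0] → [-3,-1] (no change)
  #11 pop 2: in=[1,1] → [-3,3] (was [-3,-2]); enqueue [1,6]
  #12 pop 4: in=[-3,0] → [-1,2] (was [-1,0]); enqueue [3]
  #13 pop 5: in=[-3,0] → [1,1] (no change)
  #14 pop 0: in=[-3,3] → [-3,3] (was [-3,0]); enqueue [4,5]
  #15 pop 1: in=[-3,3] → [-3,3] (no change)
  #16 pop 6: in=[-3,3] → [-3,3] (was [-3,-2]); enqueue []
  #17 pop 3: in=[-1,2] → [-3,-1] (no change)
  #18 pop 4: in=[-3,3] → [-1,3] (was [-1,2]); enqueue [3]
  #19 pop 5: in=[-3,3] → [1,1] (no change)
  #20 pop 3: in=[-1,3] → [-3,-1] (no change)

Fixpoint:
  val[0] = [-3,3]
  val[1] = [-3,3]
  val[2] = [-3,3]
  val[3] = [-3,-1]
  val[4] = [-1,3]
  val[5] = [1,1]
  val[6] = [-3,3]

[-3,3]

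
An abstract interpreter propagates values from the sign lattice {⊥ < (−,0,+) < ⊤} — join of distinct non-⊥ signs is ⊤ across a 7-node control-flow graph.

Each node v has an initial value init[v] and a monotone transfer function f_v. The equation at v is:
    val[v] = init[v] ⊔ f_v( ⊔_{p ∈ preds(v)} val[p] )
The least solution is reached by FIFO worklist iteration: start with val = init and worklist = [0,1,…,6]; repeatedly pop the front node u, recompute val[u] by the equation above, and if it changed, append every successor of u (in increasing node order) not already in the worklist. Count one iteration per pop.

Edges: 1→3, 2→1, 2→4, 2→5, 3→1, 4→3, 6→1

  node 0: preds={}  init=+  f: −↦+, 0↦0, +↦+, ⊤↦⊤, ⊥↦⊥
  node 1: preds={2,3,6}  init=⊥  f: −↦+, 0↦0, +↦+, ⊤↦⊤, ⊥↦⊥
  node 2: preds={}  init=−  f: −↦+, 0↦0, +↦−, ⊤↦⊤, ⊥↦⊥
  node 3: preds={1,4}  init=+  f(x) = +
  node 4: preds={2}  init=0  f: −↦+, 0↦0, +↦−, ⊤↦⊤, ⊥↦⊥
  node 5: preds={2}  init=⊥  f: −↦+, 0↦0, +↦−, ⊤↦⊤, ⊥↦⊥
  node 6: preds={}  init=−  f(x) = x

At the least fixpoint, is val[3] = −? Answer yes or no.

no

Worklist (8 pops):
  #1 pop 0: in=⊥ → + (no change)
  #2 pop 1: in=⊤ → ⊤ (was ⊥); enqueue []
  #3 pop 2: in=⊥ → − (no change)
  #4 pop 3: in=⊤ → + (no change)
  #5 pop 4: in=− → ⊤ (was 0); enqueue [3]
  #6 pop 5: in=− → + (was ⊥); enqueue []
  #7 pop 6: in=⊥ → − (no change)
  #8 pop 3: in=⊤ → + (no change)

Fixpoint:
  val[0] = +
  val[1] = ⊤
  val[2] = −
  val[3] = +
  val[4] = ⊤
  val[5] = +
  val[6] = −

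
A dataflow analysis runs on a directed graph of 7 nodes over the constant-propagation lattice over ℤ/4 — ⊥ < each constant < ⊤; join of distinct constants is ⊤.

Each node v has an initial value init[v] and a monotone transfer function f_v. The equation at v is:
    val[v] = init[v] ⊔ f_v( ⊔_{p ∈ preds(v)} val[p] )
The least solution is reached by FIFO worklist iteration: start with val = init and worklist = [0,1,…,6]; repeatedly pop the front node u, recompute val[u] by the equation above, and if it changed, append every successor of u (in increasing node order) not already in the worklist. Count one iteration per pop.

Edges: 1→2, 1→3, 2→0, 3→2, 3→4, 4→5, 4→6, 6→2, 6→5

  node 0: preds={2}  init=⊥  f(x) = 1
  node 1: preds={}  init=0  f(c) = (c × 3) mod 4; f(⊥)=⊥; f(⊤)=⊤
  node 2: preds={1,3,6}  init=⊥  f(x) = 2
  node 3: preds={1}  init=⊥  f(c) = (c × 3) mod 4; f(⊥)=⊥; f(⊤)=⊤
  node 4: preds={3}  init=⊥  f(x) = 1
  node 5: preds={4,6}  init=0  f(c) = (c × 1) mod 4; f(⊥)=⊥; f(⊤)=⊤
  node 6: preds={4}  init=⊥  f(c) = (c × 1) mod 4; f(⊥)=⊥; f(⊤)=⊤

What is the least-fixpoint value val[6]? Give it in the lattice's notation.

Iteration log — 10 steps:
  step 1. node 0  ⊔preds=⊥  new=1  old=⊥  +wl: 
  step 2. node 1  ⊔preds=⊥  new=0  stable
  step 3. node 2  ⊔preds=0  new=2  old=⊥  +wl: 0
  step 4. node 3  ⊔preds=0  new=0  old=⊥  +wl: 2
  step 5. node 4  ⊔preds=0  new=1  old=⊥  +wl: 
  step 6. node 5  ⊔preds=1  new=⊤  old=0  +wl: 
  step 7. node 6  ⊔preds=1  new=1  old=⊥  +wl: 5
  step 8. node 0  ⊔preds=2  new=1  stable
  step 9. node 2  ⊔preds=⊤  new=2  stable
  step 10. node 5  ⊔preds=1  new=⊤  stable

Least fixpoint reached:
  node 0: 1
  node 1: 0
  node 2: 2
  node 3: 0
  node 4: 1
  node 5: ⊤
  node 6: 1

1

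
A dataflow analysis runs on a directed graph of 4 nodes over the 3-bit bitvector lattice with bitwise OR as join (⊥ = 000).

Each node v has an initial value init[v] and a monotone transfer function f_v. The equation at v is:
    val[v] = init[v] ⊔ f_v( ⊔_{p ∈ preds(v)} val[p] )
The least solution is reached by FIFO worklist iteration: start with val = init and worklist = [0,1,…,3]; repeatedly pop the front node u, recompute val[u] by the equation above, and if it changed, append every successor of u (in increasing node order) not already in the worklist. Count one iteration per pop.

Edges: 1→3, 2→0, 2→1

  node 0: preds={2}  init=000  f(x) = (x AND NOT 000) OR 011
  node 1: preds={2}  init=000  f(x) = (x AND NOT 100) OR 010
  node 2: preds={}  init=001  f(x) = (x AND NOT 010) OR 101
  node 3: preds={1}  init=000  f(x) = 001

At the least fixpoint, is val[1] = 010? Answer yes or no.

Trace (6 dequeues):
  [1] u=0 | in 001 | out 011 | prev 000 | push {}
  [2] u=1 | in 001 | out 011 | prev 000 | push {}
  [3] u=2 | in 000 | out 101 | prev 001 | push {0,1}
  [4] u=3 | in 011 | out 001 | prev 000 | push {}
  [5] u=0 | in 101 | out 111 | prev 011 | push {}
  [6] u=1 | in 101 | out 011 | ==

Converged values:
  [0] 111
  [1] 011
  [2] 101
  [3] 001

no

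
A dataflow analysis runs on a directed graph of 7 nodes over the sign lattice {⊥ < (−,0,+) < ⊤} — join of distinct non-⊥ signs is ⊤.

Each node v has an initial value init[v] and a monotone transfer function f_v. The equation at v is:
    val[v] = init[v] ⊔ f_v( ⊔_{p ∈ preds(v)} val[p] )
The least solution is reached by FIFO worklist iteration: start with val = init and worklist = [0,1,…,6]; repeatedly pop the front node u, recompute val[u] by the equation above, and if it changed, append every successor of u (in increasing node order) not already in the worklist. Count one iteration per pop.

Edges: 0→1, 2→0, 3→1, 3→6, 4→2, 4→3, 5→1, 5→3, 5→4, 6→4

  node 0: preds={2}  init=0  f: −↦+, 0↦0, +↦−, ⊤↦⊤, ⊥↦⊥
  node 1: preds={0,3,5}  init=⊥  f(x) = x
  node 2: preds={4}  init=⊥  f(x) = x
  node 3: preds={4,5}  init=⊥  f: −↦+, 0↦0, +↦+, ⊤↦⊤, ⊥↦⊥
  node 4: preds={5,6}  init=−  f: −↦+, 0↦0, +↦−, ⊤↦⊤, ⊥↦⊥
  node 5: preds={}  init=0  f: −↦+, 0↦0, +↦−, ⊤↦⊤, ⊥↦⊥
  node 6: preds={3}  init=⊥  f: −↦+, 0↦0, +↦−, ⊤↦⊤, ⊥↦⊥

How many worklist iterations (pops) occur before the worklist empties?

Iteration log — 13 steps:
  step 1. node 0  ⊔preds=⊥  new=0  stable
  step 2. node 1  ⊔preds=0  new=0  old=⊥  +wl: 
  step 3. node 2  ⊔preds=−  new=−  old=⊥  +wl: 0
  step 4. node 3  ⊔preds=⊤  new=⊤  old=⊥  +wl: 1
  step 5. node 4  ⊔preds=0  new=⊤  old=−  +wl: 2,3
  step 6. node 5  ⊔preds=⊥  new=0  stable
  step 7. node 6  ⊔preds=⊤  new=⊤  old=⊥  +wl: 4
  step 8. node 0  ⊔preds=−  new=⊤  old=0  +wl: 
  step 9. node 1  ⊔preds=⊤  new=⊤  old=0  +wl: 
  step 10. node 2  ⊔preds=⊤  new=⊤  old=−  +wl: 0
  step 11. node 3  ⊔preds=⊤  new=⊤  stable
  step 12. node 4  ⊔preds=⊤  new=⊤  stable
  step 13. node 0  ⊔preds=⊤  new=⊤  stable

Least fixpoint reached:
  node 0: ⊤
  node 1: ⊤
  node 2: ⊤
  node 3: ⊤
  node 4: ⊤
  node 5: 0
  node 6: ⊤

13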